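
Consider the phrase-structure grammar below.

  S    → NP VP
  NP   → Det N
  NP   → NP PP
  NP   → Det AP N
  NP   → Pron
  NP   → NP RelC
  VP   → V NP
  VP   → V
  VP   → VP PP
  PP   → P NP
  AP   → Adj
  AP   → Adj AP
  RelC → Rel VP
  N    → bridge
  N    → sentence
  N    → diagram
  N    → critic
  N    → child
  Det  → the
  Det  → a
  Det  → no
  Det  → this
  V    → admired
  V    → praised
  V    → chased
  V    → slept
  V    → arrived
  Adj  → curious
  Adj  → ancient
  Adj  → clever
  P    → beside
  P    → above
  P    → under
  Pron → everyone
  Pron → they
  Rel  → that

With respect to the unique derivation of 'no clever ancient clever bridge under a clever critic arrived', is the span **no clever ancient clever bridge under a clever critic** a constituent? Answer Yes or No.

Yes

[S [NP [NP [Det no] [AP [Adj clever] [AP [Adj ancient] [AP [Adj clever]]]] [N bridge]] [PP [P under] [NP [Det a] [AP [Adj clever]] [N critic]]]] [VP [V arrived]]]
The words 'no clever ancient clever bridge under a clever critic' are exhaustively dominated by a single NP node (built by NP → NP PP), so they form a constituent.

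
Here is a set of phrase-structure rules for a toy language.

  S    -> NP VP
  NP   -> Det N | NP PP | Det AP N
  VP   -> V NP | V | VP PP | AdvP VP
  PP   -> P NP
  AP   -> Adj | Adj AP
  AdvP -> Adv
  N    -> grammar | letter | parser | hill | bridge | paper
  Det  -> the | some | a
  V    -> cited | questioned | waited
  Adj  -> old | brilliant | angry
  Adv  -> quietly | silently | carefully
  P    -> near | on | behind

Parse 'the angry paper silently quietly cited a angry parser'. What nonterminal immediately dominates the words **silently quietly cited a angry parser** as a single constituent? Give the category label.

VP

[S [NP [Det the] [AP [Adj angry]] [N paper]] [VP [AdvP [Adv silently]] [VP [AdvP [Adv quietly]] [VP [V cited] [NP [Det a] [AP [Adj angry]] [N parser]]]]]]
The span 'silently quietly cited a angry parser' is the VP node built by VP → AdvP VP.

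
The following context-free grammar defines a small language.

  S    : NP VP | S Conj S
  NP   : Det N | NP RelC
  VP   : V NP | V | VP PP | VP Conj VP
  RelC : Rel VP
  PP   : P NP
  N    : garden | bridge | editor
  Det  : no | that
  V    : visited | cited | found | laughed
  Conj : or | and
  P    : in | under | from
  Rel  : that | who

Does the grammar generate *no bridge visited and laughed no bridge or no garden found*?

Grammatical

S
  S
    NP
      Det: no
      N: bridge
    VP
      VP
        V: visited
      Conj: and
      VP
        V: laughed
        NP
          Det: no
          N: bridge
  Conj: or
  S
    NP
      Det: no
      N: garden
    VP
      V: found
Each bracket corresponds to one application of a listed rule, so the string is derivable from S.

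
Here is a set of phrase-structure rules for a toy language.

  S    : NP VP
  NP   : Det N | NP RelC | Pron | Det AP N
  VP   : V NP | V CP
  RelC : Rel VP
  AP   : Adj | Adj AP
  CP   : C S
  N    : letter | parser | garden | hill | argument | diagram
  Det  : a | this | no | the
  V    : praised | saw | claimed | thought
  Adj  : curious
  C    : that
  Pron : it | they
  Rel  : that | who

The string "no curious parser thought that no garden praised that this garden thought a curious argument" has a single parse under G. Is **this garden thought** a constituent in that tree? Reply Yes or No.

No

[S [NP [Det no] [AP [Adj curious]] [N parser]] [VP [V thought] [CP [C that] [S [NP [Det no] [N garden]] [VP [V praised] [CP [C that] [S [NP [Det this] [N garden]] [VP [V thought] [NP [Det a] [AP [Adj curious]] [N argument]]]]]]]]]]
The smallest constituent containing 'this garden thought' is the S spanning 'this garden thought a curious argument'; no single node in the tree dominates exactly the given words.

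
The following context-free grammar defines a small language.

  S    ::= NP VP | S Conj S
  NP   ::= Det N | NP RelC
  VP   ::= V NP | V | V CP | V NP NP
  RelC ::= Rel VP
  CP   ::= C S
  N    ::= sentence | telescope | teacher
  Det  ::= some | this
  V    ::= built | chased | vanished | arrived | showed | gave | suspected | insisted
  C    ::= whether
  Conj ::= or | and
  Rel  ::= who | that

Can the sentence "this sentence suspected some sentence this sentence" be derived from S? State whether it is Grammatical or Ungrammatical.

Grammatical

S
  NP
    Det: this
    N: sentence
  VP
    V: suspected
    NP
      Det: some
      N: sentence
    NP
      Det: this
      N: sentence
The bracketing above is licensed at every node by one of the given productions, with S at the root.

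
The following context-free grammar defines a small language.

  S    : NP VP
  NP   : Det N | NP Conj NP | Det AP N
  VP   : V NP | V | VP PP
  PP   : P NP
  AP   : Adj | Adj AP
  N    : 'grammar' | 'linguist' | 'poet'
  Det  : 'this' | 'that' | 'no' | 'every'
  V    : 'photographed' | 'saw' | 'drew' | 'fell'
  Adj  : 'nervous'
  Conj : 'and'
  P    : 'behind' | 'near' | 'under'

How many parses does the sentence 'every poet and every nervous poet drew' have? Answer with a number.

1

[S [NP [NP [Det every] [N poet]] [Conj and] [NP [Det every] [AP [Adj nervous]] [N poet]]] [VP [V drew]]]
No rule offers an alternative attachment or grouping for any span, so this is the only derivation.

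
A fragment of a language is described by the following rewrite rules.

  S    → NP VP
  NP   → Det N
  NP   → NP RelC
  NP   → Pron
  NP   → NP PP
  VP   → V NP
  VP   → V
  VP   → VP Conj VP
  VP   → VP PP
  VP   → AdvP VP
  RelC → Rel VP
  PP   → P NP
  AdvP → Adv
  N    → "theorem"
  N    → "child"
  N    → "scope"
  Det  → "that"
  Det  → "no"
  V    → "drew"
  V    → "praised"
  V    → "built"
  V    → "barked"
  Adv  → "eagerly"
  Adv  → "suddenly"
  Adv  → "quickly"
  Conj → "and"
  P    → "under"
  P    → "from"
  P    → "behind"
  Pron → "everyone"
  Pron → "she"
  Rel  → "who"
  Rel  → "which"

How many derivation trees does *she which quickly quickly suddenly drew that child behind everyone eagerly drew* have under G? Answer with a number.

6

Two of the 6 distinct bracketings:
[S [NP [NP [Pron she]] [RelC [Rel which] [VP [VP [AdvP [Adv quickly]] [VP [AdvP [Adv quickly]] [VP [AdvP [Adv suddenly]] [VP [V drew] [NP [Det that] [N child]]]]]] [PP [P behind] [NP [Pron everyone]]]]]] [VP [AdvP [Adv eagerly]] [VP [V drew]]]]
[S [NP [NP [Pron she]] [RelC [Rel which] [VP [AdvP [Adv quickly]] [VP [VP [AdvP [Adv quickly]] [VP [AdvP [Adv suddenly]] [VP [V drew] [NP [Det that] [N child]]]]] [PP [P behind] [NP [Pron everyone]]]]]]] [VP [AdvP [Adv eagerly]] [VP [V drew]]]]
The trees differ in how a recursive rule is bracketed over the same span.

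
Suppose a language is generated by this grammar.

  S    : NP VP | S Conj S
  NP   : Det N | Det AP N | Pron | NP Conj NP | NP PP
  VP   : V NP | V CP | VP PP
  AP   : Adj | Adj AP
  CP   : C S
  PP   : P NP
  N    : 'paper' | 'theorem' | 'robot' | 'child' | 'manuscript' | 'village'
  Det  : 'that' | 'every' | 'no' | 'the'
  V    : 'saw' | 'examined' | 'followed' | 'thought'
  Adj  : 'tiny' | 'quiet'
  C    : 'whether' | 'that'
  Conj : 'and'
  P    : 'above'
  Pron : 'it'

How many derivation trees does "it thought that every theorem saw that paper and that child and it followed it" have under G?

Two of the 4 distinct bracketings:
[S [NP [Pron it]] [VP [V thought] [CP [C that] [S [S [NP [Det every] [N theorem]] [VP [V saw] [NP [Det that] [N paper]]]] [Conj and] [S [NP [NP [Det that] [N child]] [Conj and] [NP [Pron it]]] [VP [V followed] [NP [Pron it]]]]]]]]
[S [NP [Pron it]] [VP [V thought] [CP [C that] [S [S [NP [Det every] [N theorem]] [VP [V saw] [NP [NP [Det that] [N paper]] [Conj and] [NP [Det that] [N child]]]]] [Conj and] [S [NP [Pron it]] [VP [V followed] [NP [Pron it]]]]]]]]
The trees differ in how a recursive rule is bracketed over the same span.

4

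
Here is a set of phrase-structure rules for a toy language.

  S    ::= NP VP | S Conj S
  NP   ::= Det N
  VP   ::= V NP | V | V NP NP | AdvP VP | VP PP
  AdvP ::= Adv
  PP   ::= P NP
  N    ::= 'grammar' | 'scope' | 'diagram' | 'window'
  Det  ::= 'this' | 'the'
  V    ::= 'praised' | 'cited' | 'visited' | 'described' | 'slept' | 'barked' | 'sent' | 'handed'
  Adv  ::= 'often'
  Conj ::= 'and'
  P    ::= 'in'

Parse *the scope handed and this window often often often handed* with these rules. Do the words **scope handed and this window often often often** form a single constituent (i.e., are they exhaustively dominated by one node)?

No

[S [S [NP [Det the] [N scope]] [VP [V handed]]] [Conj and] [S [NP [Det this] [N window]] [VP [AdvP [Adv often]] [VP [AdvP [Adv often]] [VP [AdvP [Adv often]] [VP [V handed]]]]]]]
The smallest constituent containing 'scope handed and this window often often often' is the S spanning 'the scope handed and this window often often often handed'; no single node in the tree dominates exactly the given words.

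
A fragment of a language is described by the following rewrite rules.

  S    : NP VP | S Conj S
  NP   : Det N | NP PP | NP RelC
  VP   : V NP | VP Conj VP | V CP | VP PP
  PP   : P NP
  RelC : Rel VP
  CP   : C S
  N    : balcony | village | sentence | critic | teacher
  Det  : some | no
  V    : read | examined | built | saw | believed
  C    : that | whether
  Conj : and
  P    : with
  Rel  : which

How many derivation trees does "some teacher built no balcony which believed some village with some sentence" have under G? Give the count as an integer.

Two of the 4 distinct bracketings:
[S [NP [Det some] [N teacher]] [VP [V built] [NP [NP [NP [Det no] [N balcony]] [RelC [Rel which] [VP [V believed] [NP [Det some] [N village]]]]] [PP [P with] [NP [Det some] [N sentence]]]]]]
[S [NP [Det some] [N teacher]] [VP [V built] [NP [NP [Det no] [N balcony]] [RelC [Rel which] [VP [V believed] [NP [NP [Det some] [N village]] [PP [P with] [NP [Det some] [N sentence]]]]]]]]]
The trees differ in how a recursive rule is bracketed over the same span.

4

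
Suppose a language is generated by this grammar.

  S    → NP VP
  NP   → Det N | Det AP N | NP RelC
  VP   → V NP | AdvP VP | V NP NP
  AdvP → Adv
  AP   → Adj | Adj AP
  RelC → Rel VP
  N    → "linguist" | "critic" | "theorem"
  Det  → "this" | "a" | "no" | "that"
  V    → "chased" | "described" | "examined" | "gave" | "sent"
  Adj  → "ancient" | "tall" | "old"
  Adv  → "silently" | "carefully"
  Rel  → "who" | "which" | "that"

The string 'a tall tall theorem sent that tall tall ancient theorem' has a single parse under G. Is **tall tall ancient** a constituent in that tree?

[S [NP [Det a] [AP [Adj tall] [AP [Adj tall]]] [N theorem]] [VP [V sent] [NP [Det that] [AP [Adj tall] [AP [Adj tall] [AP [Adj ancient]]]] [N theorem]]]]
The words 'tall tall ancient' are exhaustively dominated by a single AP node (built by AP → Adj AP), so they form a constituent.

Yes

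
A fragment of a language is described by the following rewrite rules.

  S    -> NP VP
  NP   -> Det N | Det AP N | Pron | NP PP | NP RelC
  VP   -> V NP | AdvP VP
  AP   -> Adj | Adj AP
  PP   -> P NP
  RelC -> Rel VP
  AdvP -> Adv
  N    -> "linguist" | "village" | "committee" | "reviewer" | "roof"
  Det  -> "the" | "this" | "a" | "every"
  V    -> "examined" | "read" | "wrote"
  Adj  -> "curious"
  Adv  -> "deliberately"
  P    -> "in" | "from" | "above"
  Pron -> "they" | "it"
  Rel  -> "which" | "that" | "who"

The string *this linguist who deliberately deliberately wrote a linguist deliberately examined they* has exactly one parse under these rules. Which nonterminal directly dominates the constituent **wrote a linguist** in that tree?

VP

[S [NP [NP [Det this] [N linguist]] [RelC [Rel who] [VP [AdvP [Adv deliberately]] [VP [AdvP [Adv deliberately]] [VP [V wrote] [NP [Det a] [N linguist]]]]]]] [VP [AdvP [Adv deliberately]] [VP [V examined] [NP [Pron they]]]]]
The span 'wrote a linguist' is the VP node built by VP → V NP.
Its mother is the VP built by VP → AdvP VP.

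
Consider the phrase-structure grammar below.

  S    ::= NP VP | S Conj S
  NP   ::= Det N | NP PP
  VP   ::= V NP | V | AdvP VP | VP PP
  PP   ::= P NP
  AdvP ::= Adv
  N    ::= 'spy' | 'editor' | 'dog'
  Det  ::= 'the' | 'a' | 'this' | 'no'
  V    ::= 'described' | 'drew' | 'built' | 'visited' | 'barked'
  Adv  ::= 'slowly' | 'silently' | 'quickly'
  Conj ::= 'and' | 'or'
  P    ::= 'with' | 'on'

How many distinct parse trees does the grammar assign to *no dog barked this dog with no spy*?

2

The two bracketings:
[S [NP [Det no] [N dog]] [VP [V barked] [NP [NP [Det this] [N dog]] [PP [P with] [NP [Det no] [N spy]]]]]]
[S [NP [Det no] [N dog]] [VP [VP [V barked] [NP [Det this] [N dog]]] [PP [P with] [NP [Det no] [N spy]]]]]
The difference turns on whether NP → NP PP is used at the relevant span, versus an alternative expansion of NP.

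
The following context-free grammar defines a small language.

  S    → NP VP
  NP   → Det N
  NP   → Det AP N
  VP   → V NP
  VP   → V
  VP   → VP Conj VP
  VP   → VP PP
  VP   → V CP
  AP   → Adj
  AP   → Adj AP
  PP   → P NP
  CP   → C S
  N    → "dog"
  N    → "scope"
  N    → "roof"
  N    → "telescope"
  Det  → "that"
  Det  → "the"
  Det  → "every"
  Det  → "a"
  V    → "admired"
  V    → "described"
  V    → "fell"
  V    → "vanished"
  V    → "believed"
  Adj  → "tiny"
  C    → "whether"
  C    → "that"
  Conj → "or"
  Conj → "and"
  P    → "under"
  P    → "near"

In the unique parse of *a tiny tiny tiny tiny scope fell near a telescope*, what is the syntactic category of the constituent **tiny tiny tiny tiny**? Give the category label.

AP

S
  NP
    Det: a
    AP
      Adj: tiny
      AP
        Adj: tiny
        AP
          Adj: tiny
          AP
            Adj: tiny
    N: scope
  VP
    VP
      V: fell
    PP
      P: near
      NP
        Det: a
        N: telescope
The span 'tiny tiny tiny tiny' is the AP node built by AP → Adj AP.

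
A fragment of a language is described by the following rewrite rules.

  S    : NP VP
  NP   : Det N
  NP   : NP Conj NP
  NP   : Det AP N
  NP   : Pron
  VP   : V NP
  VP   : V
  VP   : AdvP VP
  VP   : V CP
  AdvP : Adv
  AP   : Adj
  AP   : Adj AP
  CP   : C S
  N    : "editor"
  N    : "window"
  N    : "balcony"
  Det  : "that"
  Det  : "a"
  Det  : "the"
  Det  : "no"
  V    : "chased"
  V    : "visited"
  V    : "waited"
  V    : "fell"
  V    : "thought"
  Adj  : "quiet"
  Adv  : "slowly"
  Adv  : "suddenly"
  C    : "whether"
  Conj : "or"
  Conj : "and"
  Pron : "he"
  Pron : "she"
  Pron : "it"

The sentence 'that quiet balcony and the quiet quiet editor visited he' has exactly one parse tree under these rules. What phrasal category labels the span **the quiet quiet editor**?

[S [NP [NP [Det that] [AP [Adj quiet]] [N balcony]] [Conj and] [NP [Det the] [AP [Adj quiet] [AP [Adj quiet]]] [N editor]]] [VP [V visited] [NP [Pron he]]]]
The span 'the quiet quiet editor' is the NP node built by NP → Det AP N.

NP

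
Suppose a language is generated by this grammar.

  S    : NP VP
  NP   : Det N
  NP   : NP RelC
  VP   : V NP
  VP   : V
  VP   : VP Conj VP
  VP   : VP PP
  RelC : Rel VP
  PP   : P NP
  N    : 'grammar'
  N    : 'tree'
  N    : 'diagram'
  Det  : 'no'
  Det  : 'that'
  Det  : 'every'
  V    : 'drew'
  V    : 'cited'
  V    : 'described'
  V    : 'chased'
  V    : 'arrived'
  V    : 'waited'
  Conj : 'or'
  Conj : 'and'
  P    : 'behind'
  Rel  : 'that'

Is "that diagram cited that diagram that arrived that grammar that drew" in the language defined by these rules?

Grammatical

[S [NP [Det that] [N diagram]] [VP [V cited] [NP [NP [Det that] [N diagram]] [RelC [Rel that] [VP [V arrived] [NP [NP [Det that] [N grammar]] [RelC [Rel that] [VP [V drew]]]]]]]]]
The bracketing above is licensed at every node by one of the given productions, with S at the root.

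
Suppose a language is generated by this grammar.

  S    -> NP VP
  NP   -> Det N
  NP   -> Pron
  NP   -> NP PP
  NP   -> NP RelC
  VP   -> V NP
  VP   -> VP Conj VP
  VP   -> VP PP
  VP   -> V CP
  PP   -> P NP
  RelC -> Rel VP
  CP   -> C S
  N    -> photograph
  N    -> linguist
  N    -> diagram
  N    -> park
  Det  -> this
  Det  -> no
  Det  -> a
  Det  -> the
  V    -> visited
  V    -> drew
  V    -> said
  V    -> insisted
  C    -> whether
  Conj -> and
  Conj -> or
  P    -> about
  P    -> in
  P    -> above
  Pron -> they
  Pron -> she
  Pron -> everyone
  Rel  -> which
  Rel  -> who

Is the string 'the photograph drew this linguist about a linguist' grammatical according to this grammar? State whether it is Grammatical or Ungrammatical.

Grammatical

[S [NP [Det the] [N photograph]] [VP [V drew] [NP [NP [Det this] [N linguist]] [PP [P about] [NP [Det a] [N linguist]]]]]]
Each bracket corresponds to one application of a listed rule, so the string is derivable from S.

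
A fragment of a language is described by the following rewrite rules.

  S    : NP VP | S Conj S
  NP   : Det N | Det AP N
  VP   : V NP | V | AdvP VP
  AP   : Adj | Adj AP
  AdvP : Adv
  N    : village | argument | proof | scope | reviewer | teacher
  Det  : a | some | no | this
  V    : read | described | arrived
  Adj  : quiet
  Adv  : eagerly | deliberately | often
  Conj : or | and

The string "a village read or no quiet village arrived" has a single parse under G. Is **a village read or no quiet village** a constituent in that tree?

No

[S [S [NP [Det a] [N village]] [VP [V read]]] [Conj or] [S [NP [Det no] [AP [Adj quiet]] [N village]] [VP [V arrived]]]]
The smallest constituent containing 'a village read or no quiet village' is the S spanning 'a village read or no quiet village arrived'; no single node in the tree dominates exactly the given words.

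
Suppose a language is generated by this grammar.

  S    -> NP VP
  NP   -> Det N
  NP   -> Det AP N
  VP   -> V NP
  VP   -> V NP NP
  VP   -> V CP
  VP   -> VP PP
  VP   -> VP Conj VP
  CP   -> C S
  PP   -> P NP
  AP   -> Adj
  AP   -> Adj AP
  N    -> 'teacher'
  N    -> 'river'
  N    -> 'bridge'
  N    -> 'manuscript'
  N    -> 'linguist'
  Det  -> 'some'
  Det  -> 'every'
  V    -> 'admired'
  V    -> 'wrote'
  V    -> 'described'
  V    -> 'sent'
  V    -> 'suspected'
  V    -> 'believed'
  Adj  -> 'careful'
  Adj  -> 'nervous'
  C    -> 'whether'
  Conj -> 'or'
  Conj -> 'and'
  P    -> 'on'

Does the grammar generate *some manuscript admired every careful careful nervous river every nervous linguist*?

[S [NP [Det some] [N manuscript]] [VP [V admired] [NP [Det every] [AP [Adj careful] [AP [Adj careful] [AP [Adj nervous]]]] [N river]] [NP [Det every] [AP [Adj nervous]] [N linguist]]]]
Every word is introduced by a lexical rule and the phrasal rules combine the resulting categories into a single S.

Grammatical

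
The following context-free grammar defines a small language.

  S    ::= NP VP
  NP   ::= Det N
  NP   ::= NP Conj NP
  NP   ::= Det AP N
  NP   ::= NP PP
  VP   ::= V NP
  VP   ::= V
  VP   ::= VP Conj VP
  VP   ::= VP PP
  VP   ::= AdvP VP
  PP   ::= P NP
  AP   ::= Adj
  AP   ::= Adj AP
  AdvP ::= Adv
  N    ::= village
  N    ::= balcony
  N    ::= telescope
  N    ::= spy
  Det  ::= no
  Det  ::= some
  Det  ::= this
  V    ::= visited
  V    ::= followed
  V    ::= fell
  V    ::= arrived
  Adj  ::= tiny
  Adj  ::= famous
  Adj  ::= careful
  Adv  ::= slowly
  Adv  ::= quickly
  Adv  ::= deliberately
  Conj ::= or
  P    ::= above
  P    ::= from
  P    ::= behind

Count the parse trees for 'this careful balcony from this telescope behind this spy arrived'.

The two bracketings:
[S [NP [NP [Det this] [AP [Adj careful]] [N balcony]] [PP [P from] [NP [NP [Det this] [N telescope]] [PP [P behind] [NP [Det this] [N spy]]]]]] [VP [V arrived]]]
[S [NP [NP [NP [Det this] [AP [Adj careful]] [N balcony]] [PP [P from] [NP [Det this] [N telescope]]]] [PP [P behind] [NP [Det this] [N spy]]]] [VP [V arrived]]]
The trees differ in how a recursive rule is bracketed over the same span.

2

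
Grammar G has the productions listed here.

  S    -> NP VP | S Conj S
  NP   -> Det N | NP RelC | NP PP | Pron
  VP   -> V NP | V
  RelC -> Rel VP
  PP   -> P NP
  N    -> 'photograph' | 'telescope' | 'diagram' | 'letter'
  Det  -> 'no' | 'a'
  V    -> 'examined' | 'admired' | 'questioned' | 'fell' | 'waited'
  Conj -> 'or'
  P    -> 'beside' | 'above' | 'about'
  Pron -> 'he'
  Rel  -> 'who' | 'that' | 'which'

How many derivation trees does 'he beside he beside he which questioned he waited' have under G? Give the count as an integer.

5

Two of the 5 distinct bracketings:
[S [NP [NP [NP [Pron he]] [PP [P beside] [NP [NP [Pron he]] [PP [P beside] [NP [Pron he]]]]]] [RelC [Rel which] [VP [V questioned] [NP [Pron he]]]]] [VP [V waited]]]
[S [NP [NP [NP [NP [Pron he]] [PP [P beside] [NP [Pron he]]]] [PP [P beside] [NP [Pron he]]]] [RelC [Rel which] [VP [V questioned] [NP [Pron he]]]]] [VP [V waited]]]
The trees differ in how a recursive rule is bracketed over the same span.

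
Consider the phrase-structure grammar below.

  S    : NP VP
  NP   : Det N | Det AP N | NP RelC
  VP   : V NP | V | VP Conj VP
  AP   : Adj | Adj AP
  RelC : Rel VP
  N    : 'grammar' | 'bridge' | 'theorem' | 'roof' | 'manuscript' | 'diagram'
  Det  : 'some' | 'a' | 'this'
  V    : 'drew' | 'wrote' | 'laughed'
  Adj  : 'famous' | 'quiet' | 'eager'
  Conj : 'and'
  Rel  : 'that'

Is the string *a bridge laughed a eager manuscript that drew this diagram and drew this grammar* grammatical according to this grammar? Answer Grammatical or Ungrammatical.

S
  NP
    Det: a
    N: bridge
  VP
    V: laughed
    NP
      NP
        Det: a
        AP
          Adj: eager
        N: manuscript
      RelC
        Rel: that
        VP
          VP
            V: drew
            NP
              Det: this
              N: diagram
          Conj: and
          VP
            V: drew
            NP
              Det: this
              N: grammar
Every word is introduced by a lexical rule and the phrasal rules combine the resulting categories into a single S.

Grammatical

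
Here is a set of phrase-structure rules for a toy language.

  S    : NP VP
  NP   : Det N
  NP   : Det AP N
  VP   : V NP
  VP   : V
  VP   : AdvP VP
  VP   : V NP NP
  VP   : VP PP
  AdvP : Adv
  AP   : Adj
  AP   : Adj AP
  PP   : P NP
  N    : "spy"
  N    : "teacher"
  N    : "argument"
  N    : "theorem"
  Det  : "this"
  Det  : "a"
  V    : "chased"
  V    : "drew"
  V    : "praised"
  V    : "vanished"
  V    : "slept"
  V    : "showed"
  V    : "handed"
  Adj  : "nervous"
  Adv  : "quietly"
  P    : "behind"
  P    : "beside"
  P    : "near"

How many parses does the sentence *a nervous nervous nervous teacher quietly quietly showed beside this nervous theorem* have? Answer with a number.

Two of the 3 distinct bracketings:
[S [NP [Det a] [AP [Adj nervous] [AP [Adj nervous] [AP [Adj nervous]]]] [N teacher]] [VP [AdvP [Adv quietly]] [VP [AdvP [Adv quietly]] [VP [VP [V showed]] [PP [P beside] [NP [Det this] [AP [Adj nervous]] [N theorem]]]]]]]
[S [NP [Det a] [AP [Adj nervous] [AP [Adj nervous] [AP [Adj nervous]]]] [N teacher]] [VP [AdvP [Adv quietly]] [VP [VP [AdvP [Adv quietly]] [VP [V showed]]] [PP [P beside] [NP [Det this] [AP [Adj nervous]] [N theorem]]]]]]
The trees differ in how a recursive rule is bracketed over the same span.

3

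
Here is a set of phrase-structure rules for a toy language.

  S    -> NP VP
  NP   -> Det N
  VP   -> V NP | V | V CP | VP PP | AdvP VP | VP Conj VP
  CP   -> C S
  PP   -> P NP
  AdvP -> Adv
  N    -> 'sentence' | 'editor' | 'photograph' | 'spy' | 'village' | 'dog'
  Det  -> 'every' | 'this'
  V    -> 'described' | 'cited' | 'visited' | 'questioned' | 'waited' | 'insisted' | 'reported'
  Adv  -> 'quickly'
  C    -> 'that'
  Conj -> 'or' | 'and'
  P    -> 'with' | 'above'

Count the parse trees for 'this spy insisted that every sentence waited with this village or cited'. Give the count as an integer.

3

Two of the 3 distinct bracketings:
[S [NP [Det this] [N spy]] [VP [V insisted] [CP [C that] [S [NP [Det every] [N sentence]] [VP [VP [VP [V waited]] [PP [P with] [NP [Det this] [N village]]]] [Conj or] [VP [V cited]]]]]]]
[S [NP [Det this] [N spy]] [VP [VP [V insisted] [CP [C that] [S [NP [Det every] [N sentence]] [VP [VP [V waited]] [PP [P with] [NP [Det this] [N village]]]]]]] [Conj or] [VP [V cited]]]]
The trees differ in how a recursive rule is bracketed over the same span.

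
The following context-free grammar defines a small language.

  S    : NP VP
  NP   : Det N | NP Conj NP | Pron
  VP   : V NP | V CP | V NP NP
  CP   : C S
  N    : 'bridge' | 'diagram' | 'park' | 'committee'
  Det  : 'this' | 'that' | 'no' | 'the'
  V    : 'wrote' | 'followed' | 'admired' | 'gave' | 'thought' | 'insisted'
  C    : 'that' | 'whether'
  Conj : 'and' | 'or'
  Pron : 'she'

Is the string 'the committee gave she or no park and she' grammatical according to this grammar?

Grammatical

S
  NP
    Det: the
    N: committee
  VP
    V: gave
    NP
      NP
        Pron: she
      Conj: or
      NP
        NP
          Det: no
          N: park
        Conj: and
        NP
          Pron: she
The bracketing above is licensed at every node by one of the given productions, with S at the root.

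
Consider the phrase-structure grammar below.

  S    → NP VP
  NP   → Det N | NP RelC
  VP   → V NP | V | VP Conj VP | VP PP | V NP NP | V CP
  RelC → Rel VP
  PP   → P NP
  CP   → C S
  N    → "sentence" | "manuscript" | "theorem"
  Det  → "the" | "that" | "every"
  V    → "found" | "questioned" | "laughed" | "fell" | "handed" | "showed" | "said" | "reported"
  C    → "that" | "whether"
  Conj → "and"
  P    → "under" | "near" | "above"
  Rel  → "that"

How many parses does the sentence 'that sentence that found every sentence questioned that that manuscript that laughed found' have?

1

[S [NP [NP [Det that] [N sentence]] [RelC [Rel that] [VP [V found] [NP [Det every] [N sentence]]]]] [VP [V questioned] [CP [C that] [S [NP [NP [Det that] [N manuscript]] [RelC [Rel that] [VP [V laughed]]]] [VP [V found]]]]]]
No rule offers an alternative attachment or grouping for any span, so this is the only derivation.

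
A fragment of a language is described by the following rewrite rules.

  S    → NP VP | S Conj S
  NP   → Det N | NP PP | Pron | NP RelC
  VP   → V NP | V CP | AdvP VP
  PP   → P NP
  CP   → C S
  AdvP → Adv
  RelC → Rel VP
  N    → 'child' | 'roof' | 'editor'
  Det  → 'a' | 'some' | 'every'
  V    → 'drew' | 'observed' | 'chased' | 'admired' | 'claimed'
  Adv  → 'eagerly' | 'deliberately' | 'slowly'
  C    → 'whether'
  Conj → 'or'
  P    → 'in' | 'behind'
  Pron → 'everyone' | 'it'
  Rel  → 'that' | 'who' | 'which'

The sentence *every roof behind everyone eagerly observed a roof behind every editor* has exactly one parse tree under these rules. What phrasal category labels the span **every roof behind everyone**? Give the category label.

NP

[S [NP [NP [Det every] [N roof]] [PP [P behind] [NP [Pron everyone]]]] [VP [AdvP [Adv eagerly]] [VP [V observed] [NP [NP [Det a] [N roof]] [PP [P behind] [NP [Det every] [N editor]]]]]]]
The span 'every roof behind everyone' is the NP node built by NP → NP PP.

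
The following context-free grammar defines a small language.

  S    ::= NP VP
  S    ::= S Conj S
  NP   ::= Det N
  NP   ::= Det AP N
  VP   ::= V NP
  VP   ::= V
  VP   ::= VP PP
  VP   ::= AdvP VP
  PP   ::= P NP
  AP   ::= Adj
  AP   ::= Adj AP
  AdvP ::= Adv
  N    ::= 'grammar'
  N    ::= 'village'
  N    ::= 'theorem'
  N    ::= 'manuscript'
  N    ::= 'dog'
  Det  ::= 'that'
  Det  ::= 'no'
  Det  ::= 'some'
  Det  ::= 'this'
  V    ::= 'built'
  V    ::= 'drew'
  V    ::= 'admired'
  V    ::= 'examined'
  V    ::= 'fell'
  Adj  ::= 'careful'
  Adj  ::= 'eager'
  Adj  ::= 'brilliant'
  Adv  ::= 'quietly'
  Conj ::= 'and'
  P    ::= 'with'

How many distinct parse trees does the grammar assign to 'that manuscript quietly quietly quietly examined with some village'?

4

Two of the 4 distinct bracketings:
[S [NP [Det that] [N manuscript]] [VP [VP [AdvP [Adv quietly]] [VP [AdvP [Adv quietly]] [VP [AdvP [Adv quietly]] [VP [V examined]]]]] [PP [P with] [NP [Det some] [N village]]]]]
[S [NP [Det that] [N manuscript]] [VP [AdvP [Adv quietly]] [VP [VP [AdvP [Adv quietly]] [VP [AdvP [Adv quietly]] [VP [V examined]]]] [PP [P with] [NP [Det some] [N village]]]]]]
The trees differ in how a recursive rule is bracketed over the same span.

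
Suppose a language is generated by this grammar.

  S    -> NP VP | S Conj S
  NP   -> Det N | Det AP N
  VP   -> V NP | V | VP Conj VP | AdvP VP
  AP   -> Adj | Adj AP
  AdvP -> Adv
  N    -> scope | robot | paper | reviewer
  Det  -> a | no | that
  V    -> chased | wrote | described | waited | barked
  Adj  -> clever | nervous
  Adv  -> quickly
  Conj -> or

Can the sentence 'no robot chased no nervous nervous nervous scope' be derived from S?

[S [NP [Det no] [N robot]] [VP [V chased] [NP [Det no] [AP [Adj nervous] [AP [Adj nervous] [AP [Adj nervous]]]] [N scope]]]]
The bracketing above is licensed at every node by one of the given productions, with S at the root.

Grammatical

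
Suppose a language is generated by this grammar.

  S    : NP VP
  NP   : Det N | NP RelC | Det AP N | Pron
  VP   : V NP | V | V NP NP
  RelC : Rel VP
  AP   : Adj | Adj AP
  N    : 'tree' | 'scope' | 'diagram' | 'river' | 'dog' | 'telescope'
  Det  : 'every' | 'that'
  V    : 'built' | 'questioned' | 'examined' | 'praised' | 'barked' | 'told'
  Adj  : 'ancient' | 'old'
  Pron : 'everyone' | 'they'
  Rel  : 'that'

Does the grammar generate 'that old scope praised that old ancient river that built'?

S
  NP
    Det: that
    AP
      Adj: old
    N: scope
  VP
    V: praised
    NP
      NP
        Det: that
        AP
          Adj: old
          AP
            Adj: ancient
        N: river
      RelC
        Rel: that
        VP
          V: built
Each bracket corresponds to one application of a listed rule, so the string is derivable from S.

Grammatical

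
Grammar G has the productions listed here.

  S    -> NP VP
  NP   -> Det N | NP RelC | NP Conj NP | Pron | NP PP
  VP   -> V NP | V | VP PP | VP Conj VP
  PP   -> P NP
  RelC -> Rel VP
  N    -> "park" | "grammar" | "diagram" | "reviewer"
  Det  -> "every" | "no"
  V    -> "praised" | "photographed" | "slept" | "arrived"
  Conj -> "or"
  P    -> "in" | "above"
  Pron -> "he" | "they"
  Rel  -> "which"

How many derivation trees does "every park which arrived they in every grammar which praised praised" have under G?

7

Two of the 7 distinct bracketings:
[S [NP [NP [Det every] [N park]] [RelC [Rel which] [VP [V arrived] [NP [NP [NP [Pron they]] [PP [P in] [NP [Det every] [N grammar]]]] [RelC [Rel which] [VP [V praised]]]]]]] [VP [V praised]]]
[S [NP [NP [Det every] [N park]] [RelC [Rel which] [VP [V arrived] [NP [NP [Pron they]] [PP [P in] [NP [NP [Det every] [N grammar]] [RelC [Rel which] [VP [V praised]]]]]]]]] [VP [V praised]]]
The trees differ in how a recursive rule is bracketed over the same span.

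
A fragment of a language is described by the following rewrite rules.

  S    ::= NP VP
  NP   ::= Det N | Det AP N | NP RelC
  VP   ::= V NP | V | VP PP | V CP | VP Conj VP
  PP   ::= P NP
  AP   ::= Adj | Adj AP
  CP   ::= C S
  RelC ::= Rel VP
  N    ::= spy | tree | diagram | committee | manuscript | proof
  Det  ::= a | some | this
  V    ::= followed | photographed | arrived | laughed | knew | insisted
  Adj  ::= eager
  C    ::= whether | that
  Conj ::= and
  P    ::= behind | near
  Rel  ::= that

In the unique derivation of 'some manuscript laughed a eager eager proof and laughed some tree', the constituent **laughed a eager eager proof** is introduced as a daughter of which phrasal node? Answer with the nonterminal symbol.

VP

[S [NP [Det some] [N manuscript]] [VP [VP [V laughed] [NP [Det a] [AP [Adj eager] [AP [Adj eager]]] [N proof]]] [Conj and] [VP [V laughed] [NP [Det some] [N tree]]]]]
The span 'laughed a eager eager proof' is the VP node built by VP → V NP.
Its mother is the VP built by VP → VP Conj VP.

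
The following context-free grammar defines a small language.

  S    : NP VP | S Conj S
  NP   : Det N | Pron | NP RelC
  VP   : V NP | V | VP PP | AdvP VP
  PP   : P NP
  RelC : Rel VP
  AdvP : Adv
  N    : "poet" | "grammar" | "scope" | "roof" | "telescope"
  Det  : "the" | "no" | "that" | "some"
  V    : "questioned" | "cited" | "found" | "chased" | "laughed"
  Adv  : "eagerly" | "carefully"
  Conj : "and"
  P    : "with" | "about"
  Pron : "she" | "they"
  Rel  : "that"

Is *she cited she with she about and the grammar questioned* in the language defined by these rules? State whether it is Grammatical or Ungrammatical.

A P word can never sit immediately before a Conj word in any string this grammar generates, so the substring 'about and' rules out a derivation.

Ungrammatical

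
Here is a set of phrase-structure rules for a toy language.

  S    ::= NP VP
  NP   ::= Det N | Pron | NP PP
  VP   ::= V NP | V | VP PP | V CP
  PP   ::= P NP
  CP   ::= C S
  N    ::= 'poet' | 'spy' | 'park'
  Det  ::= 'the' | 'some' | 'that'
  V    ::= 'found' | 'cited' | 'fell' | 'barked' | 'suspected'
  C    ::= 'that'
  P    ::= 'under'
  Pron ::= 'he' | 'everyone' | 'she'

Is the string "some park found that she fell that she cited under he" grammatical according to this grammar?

S
  NP
    Det: some
    N: park
  VP
    VP
      V: found
      CP
        C: that
        S
          NP
            Pron: she
          VP
            V: fell
            CP
              C: that
              S
                NP
                  Pron: she
                VP
                  V: cited
    PP
      P: under
      NP
        Pron: he
The bracketing above is licensed at every node by one of the given productions, with S at the root.

Grammatical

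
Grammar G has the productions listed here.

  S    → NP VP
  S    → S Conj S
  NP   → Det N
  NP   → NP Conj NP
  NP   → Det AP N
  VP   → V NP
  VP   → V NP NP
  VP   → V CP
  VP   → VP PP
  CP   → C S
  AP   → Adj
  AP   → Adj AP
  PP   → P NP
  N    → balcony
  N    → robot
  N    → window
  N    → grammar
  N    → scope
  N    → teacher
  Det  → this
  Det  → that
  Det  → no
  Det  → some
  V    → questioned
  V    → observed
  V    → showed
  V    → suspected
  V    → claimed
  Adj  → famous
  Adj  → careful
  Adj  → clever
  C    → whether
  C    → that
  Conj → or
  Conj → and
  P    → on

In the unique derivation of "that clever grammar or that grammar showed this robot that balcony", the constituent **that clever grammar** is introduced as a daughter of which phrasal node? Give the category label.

[S [NP [NP [Det that] [AP [Adj clever]] [N grammar]] [Conj or] [NP [Det that] [N grammar]]] [VP [V showed] [NP [Det this] [N robot]] [NP [Det that] [N balcony]]]]
The span 'that clever grammar' is the NP node built by NP → Det AP N.
Its mother is the NP built by NP → NP Conj NP.

NP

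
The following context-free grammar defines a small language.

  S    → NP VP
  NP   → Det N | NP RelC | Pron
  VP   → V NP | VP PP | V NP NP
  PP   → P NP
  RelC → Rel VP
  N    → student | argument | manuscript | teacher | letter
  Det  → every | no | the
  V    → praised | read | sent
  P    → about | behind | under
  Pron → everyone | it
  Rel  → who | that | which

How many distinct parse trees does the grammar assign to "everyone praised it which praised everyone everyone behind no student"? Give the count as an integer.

Two of the 3 distinct bracketings:
[S [NP [Pron everyone]] [VP [V praised] [NP [NP [Pron it]] [RelC [Rel which] [VP [VP [V praised] [NP [Pron everyone]] [NP [Pron everyone]]] [PP [P behind] [NP [Det no] [N student]]]]]]]]
[S [NP [Pron everyone]] [VP [VP [V praised] [NP [NP [Pron it]] [RelC [Rel which] [VP [V praised] [NP [Pron everyone]] [NP [Pron everyone]]]]]] [PP [P behind] [NP [Det no] [N student]]]]]
The trees differ in how a recursive rule is bracketed over the same span.

3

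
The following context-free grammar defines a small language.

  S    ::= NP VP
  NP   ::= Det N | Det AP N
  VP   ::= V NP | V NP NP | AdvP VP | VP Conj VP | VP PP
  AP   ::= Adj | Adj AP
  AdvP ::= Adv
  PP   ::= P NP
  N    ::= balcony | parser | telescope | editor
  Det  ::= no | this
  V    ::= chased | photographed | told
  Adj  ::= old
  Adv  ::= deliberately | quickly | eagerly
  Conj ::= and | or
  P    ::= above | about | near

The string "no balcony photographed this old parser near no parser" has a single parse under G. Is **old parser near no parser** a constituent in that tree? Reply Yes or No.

[S [NP [Det no] [N balcony]] [VP [VP [V photographed] [NP [Det this] [AP [Adj old]] [N parser]]] [PP [P near] [NP [Det no] [N parser]]]]]
The smallest constituent containing 'old parser near no parser' is the VP spanning 'photographed this old parser near no parser'; no single node in the tree dominates exactly the given words.

No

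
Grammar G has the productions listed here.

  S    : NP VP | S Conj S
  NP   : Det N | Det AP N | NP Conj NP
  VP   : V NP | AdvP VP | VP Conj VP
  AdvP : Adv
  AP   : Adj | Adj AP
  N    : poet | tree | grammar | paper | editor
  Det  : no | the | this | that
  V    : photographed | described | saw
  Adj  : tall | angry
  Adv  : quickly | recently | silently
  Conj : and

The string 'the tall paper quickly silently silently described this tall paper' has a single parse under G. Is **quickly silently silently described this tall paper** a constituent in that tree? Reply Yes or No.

Yes

[S [NP [Det the] [AP [Adj tall]] [N paper]] [VP [AdvP [Adv quickly]] [VP [AdvP [Adv silently]] [VP [AdvP [Adv silently]] [VP [V described] [NP [Det this] [AP [Adj tall]] [N paper]]]]]]]
The words 'quickly silently silently described this tall paper' are exhaustively dominated by a single VP node (built by VP → AdvP VP), so they form a constituent.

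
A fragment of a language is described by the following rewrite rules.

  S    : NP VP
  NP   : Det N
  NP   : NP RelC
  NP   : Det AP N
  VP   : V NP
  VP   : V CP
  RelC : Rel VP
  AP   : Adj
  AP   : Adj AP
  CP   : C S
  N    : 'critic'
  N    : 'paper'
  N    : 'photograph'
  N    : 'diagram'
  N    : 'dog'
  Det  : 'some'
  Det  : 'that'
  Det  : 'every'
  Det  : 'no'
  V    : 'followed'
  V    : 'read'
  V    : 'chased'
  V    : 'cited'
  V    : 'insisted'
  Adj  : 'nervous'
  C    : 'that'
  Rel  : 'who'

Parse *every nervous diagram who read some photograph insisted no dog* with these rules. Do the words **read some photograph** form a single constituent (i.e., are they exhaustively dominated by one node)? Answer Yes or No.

[S [NP [NP [Det every] [AP [Adj nervous]] [N diagram]] [RelC [Rel who] [VP [V read] [NP [Det some] [N photograph]]]]] [VP [V insisted] [NP [Det no] [N dog]]]]
The words 'read some photograph' are exhaustively dominated by a single VP node (built by VP → V NP), so they form a constituent.

Yes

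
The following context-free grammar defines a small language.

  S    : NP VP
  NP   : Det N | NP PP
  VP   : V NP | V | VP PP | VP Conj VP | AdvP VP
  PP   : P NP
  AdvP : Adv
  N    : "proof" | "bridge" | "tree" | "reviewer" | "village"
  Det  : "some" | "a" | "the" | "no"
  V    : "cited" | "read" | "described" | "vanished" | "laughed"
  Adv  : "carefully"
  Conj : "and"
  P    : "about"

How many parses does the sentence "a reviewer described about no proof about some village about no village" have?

Two of the 5 distinct bracketings:
[S [NP [Det a] [N reviewer]] [VP [VP [V described]] [PP [P about] [NP [NP [Det no] [N proof]] [PP [P about] [NP [NP [Det some] [N village]] [PP [P about] [NP [Det no] [N village]]]]]]]]]
[S [NP [Det a] [N reviewer]] [VP [VP [V described]] [PP [P about] [NP [NP [NP [Det no] [N proof]] [PP [P about] [NP [Det some] [N village]]]] [PP [P about] [NP [Det no] [N village]]]]]]]
The trees differ in how a recursive rule is bracketed over the same span.

5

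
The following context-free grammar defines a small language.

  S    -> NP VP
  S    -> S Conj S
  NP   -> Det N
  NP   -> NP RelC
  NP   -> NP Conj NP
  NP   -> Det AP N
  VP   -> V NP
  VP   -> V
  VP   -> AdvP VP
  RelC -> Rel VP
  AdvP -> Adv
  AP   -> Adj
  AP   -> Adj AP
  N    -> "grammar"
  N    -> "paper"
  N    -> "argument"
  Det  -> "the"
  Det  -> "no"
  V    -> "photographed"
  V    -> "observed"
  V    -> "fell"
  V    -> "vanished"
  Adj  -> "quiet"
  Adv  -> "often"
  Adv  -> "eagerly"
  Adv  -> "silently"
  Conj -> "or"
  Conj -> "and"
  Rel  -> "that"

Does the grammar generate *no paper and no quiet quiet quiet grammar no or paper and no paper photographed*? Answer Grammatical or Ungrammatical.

An N word can never sit immediately before a Det word in any string this grammar generates, so the substring 'grammar no' rules out a derivation.

Ungrammatical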